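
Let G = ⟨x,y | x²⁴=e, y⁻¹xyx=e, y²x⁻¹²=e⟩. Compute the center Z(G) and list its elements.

An element z ∈ Z(G) iff z commutes with every generator.
For example x¹² is central: (x¹²)·x = x¹³ = x·(x¹²); (x¹²)·y = y⁻¹ = y·(x¹²).
Whereas x ∉ Z(G) since x·y = xy ≠ x¹¹y⁻¹ = y·x.
Checking each of the 48 elements this way gives Z(G) = {e, x¹²}, of order 2.

Answer: {e, x¹²}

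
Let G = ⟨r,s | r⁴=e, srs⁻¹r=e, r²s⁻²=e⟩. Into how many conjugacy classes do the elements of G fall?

The conjugacy classes (representative and size) are:
  [e] (size 1), [r³] (size 2), [r²] (size 1), [s⁻¹] (size 2), [rs] (size 2).
Class equation: 1 + 2 + 1 + 2 + 2 = 8 = |G|. So G has 5 conjugacy classes.

Answer: 5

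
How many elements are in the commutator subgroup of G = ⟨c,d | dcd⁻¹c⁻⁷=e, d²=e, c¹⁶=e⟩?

G' = [G, G] is generated by all commutators. The generator-pair commutators are: [c, d] = c¹⁰.
The subgroup they normally generate is {e, c², c⁴, c⁶, c⁸, c¹⁰, c¹², c¹⁴}, of order 8.
Check: |G/G'| = 32/8 = 4 is the order of the abelianisation.

Answer: 8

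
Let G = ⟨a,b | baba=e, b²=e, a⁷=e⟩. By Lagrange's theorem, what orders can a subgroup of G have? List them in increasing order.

|G| = 14 = 2 · 7. By Lagrange's theorem the order of any subgroup divides 14; the divisors of 14 are 1, 2, 7, 14.

Answer: 1, 2, 7, 14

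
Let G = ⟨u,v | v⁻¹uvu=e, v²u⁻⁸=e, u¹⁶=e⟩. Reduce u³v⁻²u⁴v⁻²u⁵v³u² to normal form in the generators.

Multiply left to right, reducing at each step:
  (u³) · v⁻² = u¹¹
  (u¹¹) · u⁴ = u¹⁵
  (u¹⁵) · v⁻² = u⁷
  (u⁷) · u⁵ = u¹²
  (u¹²) · v³ = u⁴v
  (u⁴v) · u² = u²v

Answer: u²v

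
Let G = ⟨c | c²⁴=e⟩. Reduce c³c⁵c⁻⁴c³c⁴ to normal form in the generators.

Multiply left to right, reducing at each step:
  (c³) · c⁵ = c⁸
  (c⁸) · c⁻⁴ = c⁴
  (c⁴) · c³ = c⁷
  (c⁷) · c⁴ = c¹¹

Answer: c¹¹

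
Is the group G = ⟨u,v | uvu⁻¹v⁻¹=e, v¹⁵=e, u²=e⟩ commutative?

Each pair of generators commutes: u·v = uv = v·u. Since the generators pairwise commute, every element of G commutes with every other, so G is abelian.

Answer: Yes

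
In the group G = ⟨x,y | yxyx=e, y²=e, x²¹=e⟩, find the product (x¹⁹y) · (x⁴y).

Compute (x¹⁹y) · (x⁴y) by multiplying left to right and reducing via the relations at each step:
  (x¹⁹y) · x⁴ = x¹⁵y
  (x¹⁵y) · y = x¹⁵

Answer: x¹⁵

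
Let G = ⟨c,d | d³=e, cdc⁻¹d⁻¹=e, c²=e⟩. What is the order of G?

Enumerate words in the generators, reducing via the relations: the distinct elements are
  {c, d, e, cd, d², cd²}.
No further products give new elements, so |G| = 6.

Answer: 6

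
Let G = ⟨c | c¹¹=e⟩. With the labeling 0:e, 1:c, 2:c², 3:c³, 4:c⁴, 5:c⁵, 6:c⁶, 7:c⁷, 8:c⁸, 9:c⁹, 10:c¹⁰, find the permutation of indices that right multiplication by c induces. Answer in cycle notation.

(0 1 2 3 4 5 6 7 8 9 10)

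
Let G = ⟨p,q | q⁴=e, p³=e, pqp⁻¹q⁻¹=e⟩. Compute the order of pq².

Compute successive powers until reaching e:
  (pq²)¹ = pq², (pq²)² = p², (pq²)³ = q², (pq²)⁴ = p, (pq²)⁵ = p²q², (pq²)⁶ = e.
The smallest positive k with (pq²)ᵏ = e is 6.

Answer: 6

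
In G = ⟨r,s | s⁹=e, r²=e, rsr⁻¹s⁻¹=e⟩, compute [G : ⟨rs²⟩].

First find ord(rs²) by computing successive powers:
  (rs²)¹ = rs², (rs²)² = s⁴, (rs²)³ = rs⁶, (rs²)⁴ = s⁸, (rs²)⁵ = rs, (rs²)⁶ = s³, (rs²)⁷ = rs⁵, (rs²)⁸ = s⁷, (rs²)⁹ = r, (rs²)¹⁰ = s², (rs²)¹¹ = rs⁴, (rs²)¹² = s⁶, (rs²)¹³ = rs⁸, (rs²)¹⁴ = s, (rs²)¹⁵ = rs³, (rs²)¹⁶ = s⁵, (rs²)¹⁷ = rs⁷, (rs²)¹⁸ = e.
So |⟨rs²⟩| = ord(rs²) = 18. With |G| = 18, by Lagrange [G : ⟨rs²⟩] = 18/18 = 1.

Answer: 1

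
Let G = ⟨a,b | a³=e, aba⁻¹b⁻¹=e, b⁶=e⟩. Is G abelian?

Each pair of generators commutes: a·b = ab = b·a. Since the generators pairwise commute, every element of G commutes with every other, so G is abelian.

Answer: Yes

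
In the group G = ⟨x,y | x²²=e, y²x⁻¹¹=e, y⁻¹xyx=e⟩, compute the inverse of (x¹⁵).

The order of (x¹⁵) is 22 (smallest k with (x¹⁵)ᵏ = e), so (x¹⁵)⁻¹ = (x¹⁵)²¹ = x⁷.
Check: (x¹⁵) · (x⁷) → (x¹⁵) · x⁷ = e, giving e as required.

Answer: x⁷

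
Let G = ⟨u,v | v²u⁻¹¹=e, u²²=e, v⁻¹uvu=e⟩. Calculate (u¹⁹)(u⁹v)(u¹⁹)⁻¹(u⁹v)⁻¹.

[(u¹⁹), (u⁹v)] = (u¹⁹)·(u⁹v)·(u¹⁹)⁻¹·(u⁹v)⁻¹.
  (u¹⁹) · (u⁹v) = u⁶v
  (u⁶v) · (u³) = u³v
  (u³v) · (u⁹v⁻¹) = u¹⁶

Answer: u¹⁶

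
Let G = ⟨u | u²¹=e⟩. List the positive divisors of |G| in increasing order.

|G| = 21 = 3 · 7. By Lagrange's theorem the order of any subgroup divides 21; the divisors of 21 are 1, 3, 7, 21.

Answer: 1, 3, 7, 21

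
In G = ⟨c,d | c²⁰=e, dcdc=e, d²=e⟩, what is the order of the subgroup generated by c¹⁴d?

|⟨c¹⁴d⟩| equals the order of c¹⁴d. Compute successive powers until reaching e:
  (c¹⁴d)¹ = c¹⁴d, (c¹⁴d)² = e.
The smallest positive k with (c¹⁴d)ᵏ = e is 2, so |⟨c¹⁴d⟩| = 2.

Answer: 2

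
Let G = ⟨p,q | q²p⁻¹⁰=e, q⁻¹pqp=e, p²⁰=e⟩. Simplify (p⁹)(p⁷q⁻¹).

Compute (p⁹) · (p⁷q⁻¹) by multiplying left to right and reducing via the relations at each step:
  (p⁹) · p⁷ = p¹⁶
  (p¹⁶) · q⁻¹ = p⁶q

Answer: p⁶q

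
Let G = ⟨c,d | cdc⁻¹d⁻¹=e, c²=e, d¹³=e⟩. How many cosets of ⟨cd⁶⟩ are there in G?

First find ord(cd⁶) by computing successive powers:
  (cd⁶)¹ = cd⁶, (cd⁶)² = d¹², (cd⁶)³ = cd⁵, (cd⁶)⁴ = d¹¹, (cd⁶)⁵ = cd⁴, (cd⁶)⁶ = d¹⁰, (cd⁶)⁷ = cd³, (cd⁶)⁸ = d⁹, (cd⁶)⁹ = cd², (cd⁶)¹⁰ = d⁸, (cd⁶)¹¹ = cd, (cd⁶)¹² = d⁷, (cd⁶)¹³ = c, (cd⁶)¹⁴ = d⁶, (cd⁶)¹⁵ = cd¹², (cd⁶)¹⁶ = d⁵, (cd⁶)¹⁷ = cd¹¹, (cd⁶)¹⁸ = d⁴, (cd⁶)¹⁹ = cd¹⁰, (cd⁶)²⁰ = d³, (cd⁶)²¹ = cd⁹, (cd⁶)²² = d², (cd⁶)²³ = cd⁸, (cd⁶)²⁴ = d, (cd⁶)²⁵ = cd⁷, (cd⁶)²⁶ = e.
So |⟨cd⁶⟩| = ord(cd⁶) = 26. With |G| = 26, by Lagrange [G : ⟨cd⁶⟩] = 26/26 = 1.

Answer: 1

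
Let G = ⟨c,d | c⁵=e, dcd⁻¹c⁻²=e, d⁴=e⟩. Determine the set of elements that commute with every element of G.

An element z ∈ Z(G) iff z commutes with every generator.
For example e is central: e·c = c = c·e; e·d = d = d·e.
Whereas c ∉ Z(G) since c·d = cd ≠ c²d = d·c.
Checking each of the 20 elements this way gives Z(G) = {e}, of order 1.

Answer: {e}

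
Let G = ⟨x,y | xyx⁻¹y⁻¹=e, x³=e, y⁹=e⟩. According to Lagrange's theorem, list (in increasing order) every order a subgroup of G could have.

|G| = 27 = 3³. By Lagrange's theorem the order of any subgroup divides 27; the divisors of 27 are 1, 3, 9, 27.

Answer: 1, 3, 9, 27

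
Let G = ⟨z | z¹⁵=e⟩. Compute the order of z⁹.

Compute successive powers until reaching e:
  (z⁹)¹ = z⁹, (z⁹)² = z³, (z⁹)³ = z¹², (z⁹)⁴ = z⁶, (z⁹)⁵ = e.
The smallest positive k with (z⁹)ᵏ = e is 5.

Answer: 5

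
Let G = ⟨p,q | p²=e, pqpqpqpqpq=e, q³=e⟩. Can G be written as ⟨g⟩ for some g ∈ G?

Every cyclic group is abelian. But p·q = pq while q·p = qp, so p·q ≠ q·p and G is not abelian. Hence G is not cyclic.

Answer: No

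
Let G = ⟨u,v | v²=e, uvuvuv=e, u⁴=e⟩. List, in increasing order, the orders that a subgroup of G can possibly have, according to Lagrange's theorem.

|G| = 24 = 2³ · 3. By Lagrange's theorem the order of any subgroup divides 24; the divisors of 24 are 1, 2, 3, 4, 6, 8, 12, 24.

Answer: 1, 2, 3, 4, 6, 8, 12, 24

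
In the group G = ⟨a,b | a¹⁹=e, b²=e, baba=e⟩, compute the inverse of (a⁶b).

The order of (a⁶b) is 2 (smallest k with (a⁶b)ᵏ = e), so (a⁶b)⁻¹ = (a⁶b)¹ = a⁶b.
Check: (a⁶b) · (a⁶b) → (a⁶b) · a⁶ = b;   b · b = e, giving e as required.

Answer: a⁶b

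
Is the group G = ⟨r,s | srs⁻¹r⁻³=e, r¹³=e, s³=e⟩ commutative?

r·s = rs but s·r = r³s, so r·s ≠ s·r and G is not abelian.

Answer: No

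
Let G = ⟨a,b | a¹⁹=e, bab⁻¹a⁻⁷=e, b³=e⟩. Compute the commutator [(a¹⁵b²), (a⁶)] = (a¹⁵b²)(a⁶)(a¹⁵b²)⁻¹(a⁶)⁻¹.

[(a¹⁵b²), (a⁶)] = (a¹⁵b²)·(a⁶)·(a¹⁵b²)⁻¹·(a⁶)⁻¹.
  (a¹⁵b²) · (a⁶) = a⁵b²
  (a⁵b²) · (a⁹b) = a⁹
  (a⁹) · (a¹³) = a³

Answer: a³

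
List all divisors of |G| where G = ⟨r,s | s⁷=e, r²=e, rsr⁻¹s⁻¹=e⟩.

|G| = 14 = 2 · 7. By Lagrange's theorem the order of any subgroup divides 14; the divisors of 14 are 1, 2, 7, 14.

Answer: 1, 2, 7, 14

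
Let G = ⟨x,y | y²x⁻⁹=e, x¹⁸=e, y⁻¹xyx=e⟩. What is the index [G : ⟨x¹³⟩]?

First find ord(x¹³) by computing successive powers:
  (x¹³)¹ = x¹³, (x¹³)² = x⁸, (x¹³)³ = x³, (x¹³)⁴ = x¹⁶, (x¹³)⁵ = x¹¹, (x¹³)⁶ = x⁶, (x¹³)⁷ = x, (x¹³)⁸ = x¹⁴, (x¹³)⁹ = x⁹, (x¹³)¹⁰ = x⁴, (x¹³)¹¹ = x¹⁷, (x¹³)¹² = x¹², (x¹³)¹³ = x⁷, (x¹³)¹⁴ = x², (x¹³)¹⁵ = x¹⁵, (x¹³)¹⁶ = x¹⁰, (x¹³)¹⁷ = x⁵, (x¹³)¹⁸ = e.
So |⟨x¹³⟩| = ord(x¹³) = 18. With |G| = 36, by Lagrange [G : ⟨x¹³⟩] = 36/18 = 2.

Answer: 2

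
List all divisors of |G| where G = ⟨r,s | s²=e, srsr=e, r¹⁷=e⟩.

|G| = 34 = 2 · 17. By Lagrange's theorem the order of any subgroup divides 34; the divisors of 34 are 1, 2, 17, 34.

Answer: 1, 2, 17, 34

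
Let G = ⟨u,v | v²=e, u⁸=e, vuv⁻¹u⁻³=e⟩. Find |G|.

Enumerate words in the generators, reducing via the relations: the distinct elements are
  {e, u, v, uv, u², u³, u⁴, u⁵, u⁶, u⁷, u²v, u³v, u⁴v, u⁵v, u⁶v, u⁷v}.
No further products give new elements, so |G| = 16.

Answer: 16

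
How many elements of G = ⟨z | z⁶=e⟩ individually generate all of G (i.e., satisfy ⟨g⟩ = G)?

G is cyclic of order 6. An element generates G iff its order is 6, and a cyclic group of order 6 has exactly φ(6) = 2 such elements.

Answer: 2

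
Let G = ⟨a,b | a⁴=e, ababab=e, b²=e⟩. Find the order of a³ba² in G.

Compute successive powers until reaching e:
  (a³ba²)¹ = a³ba², (a³ba²)² = a²ba, (a³ba²)³ = e.
The smallest positive k with (a³ba²)ᵏ = e is 3.

Answer: 3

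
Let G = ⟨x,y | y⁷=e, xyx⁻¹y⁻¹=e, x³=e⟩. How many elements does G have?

Enumerate words in the generators, reducing via the relations: the distinct elements are
  {e, x, y, xy, x², y², y³, y⁴, y⁵, y⁶, xy², xy³, xy⁴, xy⁵, xy⁶, x²y, x²y², x²y³, x²y⁴, x²y⁵, x²y⁶}.
No further products give new elements, so |G| = 21.

Answer: 21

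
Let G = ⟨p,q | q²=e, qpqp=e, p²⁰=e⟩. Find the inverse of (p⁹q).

The order of (p⁹q) is 2 (smallest k with (p⁹q)ᵏ = e), so (p⁹q)⁻¹ = (p⁹q)¹ = p⁹q.
Check: (p⁹q) · (p⁹q) → (p⁹q) · p⁹ = q;   q · q = e, giving e as required.

Answer: p⁹q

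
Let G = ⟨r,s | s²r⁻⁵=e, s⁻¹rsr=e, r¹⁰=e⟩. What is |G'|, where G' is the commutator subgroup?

G' = [G, G] is generated by all commutators. The generator-pair commutators are: [r, s] = r².
The subgroup they normally generate is {e, r², r⁴, r⁶, r⁸}, of order 5.
Check: |G/G'| = 20/5 = 4 is the order of the abelianisation.

Answer: 5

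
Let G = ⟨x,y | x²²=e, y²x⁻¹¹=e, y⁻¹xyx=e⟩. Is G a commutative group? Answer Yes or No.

x·y = xy but y·x = x¹⁰y⁻¹, so x·y ≠ y·x and G is not abelian.

Answer: No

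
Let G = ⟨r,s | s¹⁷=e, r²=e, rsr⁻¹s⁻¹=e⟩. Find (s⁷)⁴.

Compute successive powers of (s⁷), reducing at each step:
  (s⁷)²: (s⁷) · s⁷ = s¹⁴
  (s⁷)³: (s¹⁴) · s⁷ = s⁴
  (s⁷)⁴: (s⁴) · s⁷ = s¹¹

Answer: s¹¹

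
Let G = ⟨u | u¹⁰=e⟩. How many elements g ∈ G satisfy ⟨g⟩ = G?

G is cyclic of order 10. An element generates G iff its order is 10, and a cyclic group of order 10 has exactly φ(10) = 4 such elements.

Answer: 4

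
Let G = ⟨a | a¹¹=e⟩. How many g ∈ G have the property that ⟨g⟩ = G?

G is cyclic of order 11. An element generates G iff its order is 11, and a cyclic group of order 11 has exactly φ(11) = 10 such elements.

Answer: 10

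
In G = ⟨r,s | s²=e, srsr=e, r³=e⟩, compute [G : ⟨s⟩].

First find ord(s) by computing successive powers:
  s¹ = s, s² = e.
So |⟨s⟩| = ord(s) = 2. With |G| = 6, by Lagrange [G : ⟨s⟩] = 6/2 = 3.

Answer: 3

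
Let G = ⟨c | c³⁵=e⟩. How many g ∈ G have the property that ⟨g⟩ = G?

G is cyclic of order 35. An element generates G iff its order is 35, and a cyclic group of order 35 has exactly φ(35) = 24 such elements.

Answer: 24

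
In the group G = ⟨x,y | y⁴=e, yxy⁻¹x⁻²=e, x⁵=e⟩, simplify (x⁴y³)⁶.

Compute successive powers of (x⁴y³), reducing at each step:
  (x⁴y³)²: (x⁴y³) · x⁴ = xy³;   (xy³) · y³ = xy²
  (x⁴y³)³: (xy²) · x⁴ = x²y²;   (x²y²) · y³ = x²y
  (x⁴y³)⁴: (x²y) · x⁴ = y;   y · y³ = e
  (x⁴y³)⁵: e · x⁴ = x⁴;   (x⁴) · y³ = x⁴y³
  (x⁴y³)⁶: (x⁴y³) · x⁴ = xy³;   (xy³) · y³ = xy²

Answer: xy²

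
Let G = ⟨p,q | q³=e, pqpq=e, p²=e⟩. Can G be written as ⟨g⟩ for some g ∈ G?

Every cyclic group is abelian. But p·q = pq while q·p = pq², so p·q ≠ q·p and G is not abelian. Hence G is not cyclic.

Answer: No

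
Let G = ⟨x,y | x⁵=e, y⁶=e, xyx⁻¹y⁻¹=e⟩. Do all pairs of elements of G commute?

Each pair of generators commutes: x·y = xy = y·x. Since the generators pairwise commute, every element of G commutes with every other, so G is abelian.

Answer: Yes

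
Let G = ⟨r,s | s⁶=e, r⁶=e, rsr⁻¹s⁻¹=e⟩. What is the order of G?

Enumerate words in the generators, reducing via the relations: the distinct elements are
  {e, r, s, rs, r², r³, r⁴, r⁵, s², s³, s⁴, s⁵, rs², rs³, rs⁴, rs⁵, r²s, r³s, r⁴s, r⁵s, r²s², r²s³, r²s⁴, r²s⁵, r³s², r³s³, r³s⁴, r³s⁵, r⁴s², r⁴s³, r⁴s⁴, r⁴s⁵, r⁵s², r⁵s³, r⁵s⁴, r⁵s⁵}.
No further products give new elements, so |G| = 36.

Answer: 36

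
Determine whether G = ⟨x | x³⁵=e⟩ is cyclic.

|G| = 35. The element x has order 35 (its powers give 35 distinct elements), so ⟨x⟩ = G and G is cyclic.

Answer: Yes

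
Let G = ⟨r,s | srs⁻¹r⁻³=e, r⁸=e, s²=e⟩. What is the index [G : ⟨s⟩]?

First find ord(s) by computing successive powers:
  s¹ = s, s² = e.
So |⟨s⟩| = ord(s) = 2. With |G| = 16, by Lagrange [G : ⟨s⟩] = 16/2 = 8.

Answer: 8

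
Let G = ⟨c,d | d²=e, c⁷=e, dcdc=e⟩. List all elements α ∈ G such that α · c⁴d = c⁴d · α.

⟨c⁴d⟩ ⊆ C_G(c⁴d) since powers of c⁴d commute with c⁴d; so |C_G(c⁴d)| ≥ |⟨c⁴d⟩| = 2.
By orbit–stabilizer, |C_G(c⁴d)| = |G| / |conj. class of c⁴d| = 14 / 7 = 2.
The 2 elements commuting with c⁴d are {e, c⁴d}.

Answer: {e, c⁴d}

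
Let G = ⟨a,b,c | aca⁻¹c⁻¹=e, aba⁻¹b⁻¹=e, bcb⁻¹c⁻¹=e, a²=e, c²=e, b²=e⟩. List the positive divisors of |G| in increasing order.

|G| = 8 = 2³. By Lagrange's theorem the order of any subgroup divides 8; the divisors of 8 are 1, 2, 4, 8.

Answer: 1, 2, 4, 8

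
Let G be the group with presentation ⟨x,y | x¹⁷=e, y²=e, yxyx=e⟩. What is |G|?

Enumerate words in the generators, reducing via the relations: the distinct elements are
  {e, x, y, xy, x², x³, x⁴, x⁵, x⁶, x⁷, x⁸, x⁹, x²y, x³y, x¹², x¹³, x¹¹, x¹⁰, x¹⁴, x¹⁵, x¹⁶, x⁴y, x⁵y, x⁶y, x⁷y, x⁸y, x⁹y, x¹²y, x¹³y, x¹¹y, x¹⁰y, x¹⁴y, x¹⁵y, x¹⁶y}.
No further products give new elements, so |G| = 34.

Answer: 34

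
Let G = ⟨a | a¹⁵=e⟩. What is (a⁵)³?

Compute successive powers of (a⁵), reducing at each step:
  (a⁵)²: (a⁵) · a⁵ = a¹⁰
  (a⁵)³: (a¹⁰) · a⁵ = e

Answer: e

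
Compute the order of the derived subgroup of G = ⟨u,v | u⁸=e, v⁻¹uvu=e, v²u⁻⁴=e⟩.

G' = [G, G] is generated by all commutators. The generator-pair commutators are: [u, v] = u².
The subgroup they normally generate is {e, u², u⁴, u⁶}, of order 4.
Check: |G/G'| = 16/4 = 4 is the order of the abelianisation.

Answer: 4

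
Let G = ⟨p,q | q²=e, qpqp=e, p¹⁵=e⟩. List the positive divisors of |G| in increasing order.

|G| = 30 = 2 · 3 · 5. By Lagrange's theorem the order of any subgroup divides 30; the divisors of 30 are 1, 2, 3, 5, 6, 10, 15, 30.

Answer: 1, 2, 3, 5, 6, 10, 15, 30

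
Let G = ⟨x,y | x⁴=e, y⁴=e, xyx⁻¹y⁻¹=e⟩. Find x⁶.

Compute successive powers of x, reducing at each step:
  x²: x · x = x²
  x³: (x²) · x = x³
  x⁴: (x³) · x = e
  x⁵: e · x = x
  x⁶: x · x = x²

Answer: x²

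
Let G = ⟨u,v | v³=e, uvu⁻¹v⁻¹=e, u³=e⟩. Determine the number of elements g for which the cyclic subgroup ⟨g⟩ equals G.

⟨g⟩ = G would require ord(g) = |G| = 9, but the maximum element order in G is 3 < 9. So G is not cyclic and no single element generates it: the count is 0.

Answer: 0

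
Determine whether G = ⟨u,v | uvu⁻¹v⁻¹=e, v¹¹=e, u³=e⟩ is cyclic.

|G| = 33. The element uv has order 33 (its powers give 33 distinct elements), so ⟨uv⟩ = G and G is cyclic.

Answer: Yes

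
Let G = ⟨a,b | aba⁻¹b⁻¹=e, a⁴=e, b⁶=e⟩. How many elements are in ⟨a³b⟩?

|⟨a³b⟩| equals the order of a³b. Compute successive powers until reaching e:
  (a³b)¹ = a³b, (a³b)² = a²b², (a³b)³ = ab³, (a³b)⁴ = b⁴, (a³b)⁵ = a³b⁵, (a³b)⁶ = a², (a³b)⁷ = ab, (a³b)⁸ = b², (a³b)⁹ = a³b³, (a³b)¹⁰ = a²b⁴, (a³b)¹¹ = ab⁵, (a³b)¹² = e.
The smallest positive k with (a³b)ᵏ = e is 12, so |⟨a³b⟩| = 12.

Answer: 12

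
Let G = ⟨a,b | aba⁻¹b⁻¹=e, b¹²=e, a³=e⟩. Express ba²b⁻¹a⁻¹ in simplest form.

Multiply left to right, reducing at each step:
  b · a² = a²b
  (a²b) · b⁻¹ = a²
  (a²) · a⁻¹ = a

Answer: a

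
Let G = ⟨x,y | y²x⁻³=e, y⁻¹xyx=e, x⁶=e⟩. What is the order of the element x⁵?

Compute successive powers until reaching e:
  (x⁵)¹ = x⁵, (x⁵)² = x⁴, (x⁵)³ = x³, (x⁵)⁴ = x², (x⁵)⁵ = x, (x⁵)⁶ = e.
The smallest positive k with (x⁵)ᵏ = e is 6.

Answer: 6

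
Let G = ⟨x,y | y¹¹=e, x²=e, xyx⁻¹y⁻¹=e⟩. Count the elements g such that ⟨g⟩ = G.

G is cyclic of order 22. An element generates G iff its order is 22, and a cyclic group of order 22 has exactly φ(22) = 10 such elements.

Answer: 10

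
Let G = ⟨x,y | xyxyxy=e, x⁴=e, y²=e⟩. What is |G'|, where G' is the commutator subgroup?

G' = [G, G] is generated by all commutators. The generator-pair commutators are: [x, y] = x²yx.
The subgroup they normally generate is {e, x², xy, yx³, x²yx, x³y, x²yx³, yx, xyx², yx²y, x²yx²y, x³yx²}, of order 12.
Check: |G/G'| = 24/12 = 2 is the order of the abelianisation.

Answer: 12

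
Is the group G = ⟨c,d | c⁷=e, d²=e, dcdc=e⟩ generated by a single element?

Every cyclic group is abelian. But c·d = cd while d·c = c⁶d, so c·d ≠ d·c and G is not abelian. Hence G is not cyclic.

Answer: No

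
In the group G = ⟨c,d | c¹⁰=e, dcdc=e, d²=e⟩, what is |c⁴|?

Compute successive powers until reaching e:
  (c⁴)¹ = c⁴, (c⁴)² = c⁸, (c⁴)³ = c², (c⁴)⁴ = c⁶, (c⁴)⁵ = e.
The smallest positive k with (c⁴)ᵏ = e is 5.

Answer: 5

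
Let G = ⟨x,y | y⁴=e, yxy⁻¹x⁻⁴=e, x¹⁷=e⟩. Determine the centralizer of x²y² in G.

⟨x²y²⟩ ⊆ C_G(x²y²) since powers of x²y² commute with x²y²; so |C_G(x²y²)| ≥ |⟨x²y²⟩| = 2.
By orbit–stabilizer, |C_G(x²y²)| = |G| / |conj. class of x²y²| = 68 / 17 = 4.
The 4 elements commuting with x²y² are {e, x²y², x⁵y³, x¹⁴y}.

Answer: {e, x²y², x⁵y³, x¹⁴y}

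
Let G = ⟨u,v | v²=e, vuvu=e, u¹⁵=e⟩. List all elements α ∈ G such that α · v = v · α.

⟨v⟩ ⊆ C_G(v) since powers of v commute with v; so |C_G(v)| ≥ |⟨v⟩| = 2.
By orbit–stabilizer, |C_G(v)| = |G| / |conj. class of v| = 30 / 15 = 2.
The 2 elements commuting with v are {e, v}.

Answer: {e, v}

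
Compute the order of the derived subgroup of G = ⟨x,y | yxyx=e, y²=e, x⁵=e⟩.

G' = [G, G] is generated by all commutators. The generator-pair commutators are: [x, y] = x².
The subgroup they normally generate is {e, x, x², x³, x⁴}, of order 5.
Check: |G/G'| = 10/5 = 2 is the order of the abelianisation.

Answer: 5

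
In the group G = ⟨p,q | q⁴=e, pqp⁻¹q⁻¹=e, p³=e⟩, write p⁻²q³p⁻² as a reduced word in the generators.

Multiply left to right, reducing at each step:
  p · q³ = pq³
  (pq³) · p⁻² = p²q³

Answer: p²q³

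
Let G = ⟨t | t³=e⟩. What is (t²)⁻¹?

The order of (t²) is 3 (smallest k with (t²)ᵏ = e), so (t²)⁻¹ = (t²)² = t.
Check: (t²) · t → (t²) · t = e, giving e as required.

Answer: t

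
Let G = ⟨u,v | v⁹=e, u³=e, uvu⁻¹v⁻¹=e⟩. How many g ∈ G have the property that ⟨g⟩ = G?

⟨g⟩ = G would require ord(g) = |G| = 27, but the maximum element order in G is 9 < 27. So G is not cyclic and no single element generates it: the count is 0.

Answer: 0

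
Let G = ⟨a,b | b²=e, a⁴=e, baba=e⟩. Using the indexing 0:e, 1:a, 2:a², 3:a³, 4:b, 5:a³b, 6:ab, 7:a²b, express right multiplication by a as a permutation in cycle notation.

(0 1 2 3)(4 5 7 6)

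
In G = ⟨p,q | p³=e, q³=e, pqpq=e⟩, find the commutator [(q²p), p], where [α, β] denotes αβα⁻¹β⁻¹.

[(q²p), p] = (q²p)·p·(q²p)⁻¹·p⁻¹.
  (q²p) · p = pq
  (pq) · (p²q) = qp²
  (qp²) · (p²) = p²q²

Answer: p²q²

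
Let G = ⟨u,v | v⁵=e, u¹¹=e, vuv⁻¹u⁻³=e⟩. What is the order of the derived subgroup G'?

G' = [G, G] is generated by all commutators. The generator-pair commutators are: [u, v] = u⁹.
The subgroup they normally generate is {e, u, u², u³, u⁴, u⁵, u⁶, u⁷, u⁸, u⁹, u¹⁰}, of order 11.
Check: |G/G'| = 55/11 = 5 is the order of the abelianisation.

Answer: 11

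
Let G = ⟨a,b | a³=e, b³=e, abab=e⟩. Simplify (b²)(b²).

Compute (b²) · (b²) by multiplying left to right and reducing via the relations at each step:
  (b²) · b² = b

Answer: b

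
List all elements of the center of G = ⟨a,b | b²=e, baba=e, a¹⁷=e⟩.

An element z ∈ Z(G) iff z commutes with every generator.
For example e is central: e·a = a = a·e; e·b = b = b·e.
Whereas a ∉ Z(G) since a·b = ab ≠ a¹⁶b = b·a.
Checking each of the 34 elements this way gives Z(G) = {e}, of order 1.

Answer: {e}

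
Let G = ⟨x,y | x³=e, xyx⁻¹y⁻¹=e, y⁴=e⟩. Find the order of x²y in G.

Compute successive powers until reaching e:
  (x²y)¹ = x²y, (x²y)² = xy², (x²y)³ = y³, (x²y)⁴ = x², (x²y)⁵ = xy, (x²y)⁶ = y², (x²y)⁷ = x²y³, (x²y)⁸ = x, (x²y)⁹ = y, (x²y)¹⁰ = x²y², (x²y)¹¹ = xy³, (x²y)¹² = e.
The smallest positive k with (x²y)ᵏ = e is 12.

Answer: 12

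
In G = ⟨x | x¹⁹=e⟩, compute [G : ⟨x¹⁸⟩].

First find ord(x¹⁸) by computing successive powers:
  (x¹⁸)¹ = x¹⁸, (x¹⁸)² = x¹⁷, (x¹⁸)³ = x¹⁶, (x¹⁸)⁴ = x¹⁵, (x¹⁸)⁵ = x¹⁴, (x¹⁸)⁶ = x¹³, (x¹⁸)⁷ = x¹², (x¹⁸)⁸ = x¹¹, (x¹⁸)⁹ = x¹⁰, (x¹⁸)¹⁰ = x⁹, (x¹⁸)¹¹ = x⁸, (x¹⁸)¹² = x⁷, (x¹⁸)¹³ = x⁶, (x¹⁸)¹⁴ = x⁵, (x¹⁸)¹⁵ = x⁴, (x¹⁸)¹⁶ = x³, (x¹⁸)¹⁷ = x², (x¹⁸)¹⁸ = x, (x¹⁸)¹⁹ = e.
So |⟨x¹⁸⟩| = ord(x¹⁸) = 19. With |G| = 19, by Lagrange [G : ⟨x¹⁸⟩] = 19/19 = 1.

Answer: 1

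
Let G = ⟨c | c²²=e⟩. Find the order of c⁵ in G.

Compute successive powers until reaching e:
  (c⁵)¹ = c⁵, (c⁵)² = c¹⁰, (c⁵)³ = c¹⁵, (c⁵)⁴ = c²⁰, (c⁵)⁵ = c³, (c⁵)⁶ = c⁸, (c⁵)⁷ = c¹³, (c⁵)⁸ = c¹⁸, (c⁵)⁹ = c, (c⁵)¹⁰ = c⁶, (c⁵)¹¹ = c¹¹, (c⁵)¹² = c¹⁶, (c⁵)¹³ = c²¹, (c⁵)¹⁴ = c⁴, (c⁵)¹⁵ = c⁹, (c⁵)¹⁶ = c¹⁴, (c⁵)¹⁷ = c¹⁹, (c⁵)¹⁸ = c², (c⁵)¹⁹ = c⁷, (c⁵)²⁰ = c¹², (c⁵)²¹ = c¹⁷, (c⁵)²² = e.
The smallest positive k with (c⁵)ᵏ = e is 22.

Answer: 22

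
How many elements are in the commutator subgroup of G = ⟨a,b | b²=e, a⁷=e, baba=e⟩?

G' = [G, G] is generated by all commutators. The generator-pair commutators are: [a, b] = a².
The subgroup they normally generate is {e, a, a², a³, a⁴, a⁵, a⁶}, of order 7.
Check: |G/G'| = 14/7 = 2 is the order of the abelianisation.

Answer: 7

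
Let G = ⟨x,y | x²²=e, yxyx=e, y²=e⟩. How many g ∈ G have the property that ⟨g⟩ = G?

⟨g⟩ = G would require ord(g) = |G| = 44, but the maximum element order in G is 22 < 44. So G is not cyclic and no single element generates it: the count is 0.

Answer: 0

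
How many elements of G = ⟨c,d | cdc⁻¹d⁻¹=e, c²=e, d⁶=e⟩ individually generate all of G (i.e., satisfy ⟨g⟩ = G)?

⟨g⟩ = G would require ord(g) = |G| = 12, but the maximum element order in G is 6 < 12. So G is not cyclic and no single element generates it: the count is 0.

Answer: 0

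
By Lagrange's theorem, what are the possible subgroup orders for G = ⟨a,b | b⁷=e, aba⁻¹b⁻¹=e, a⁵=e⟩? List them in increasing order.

|G| = 35 = 5 · 7. By Lagrange's theorem the order of any subgroup divides 35; the divisors of 35 are 1, 5, 7, 35.

Answer: 1, 5, 7, 35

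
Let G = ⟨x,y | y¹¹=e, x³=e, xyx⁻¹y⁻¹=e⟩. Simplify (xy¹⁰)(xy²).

Compute (xy¹⁰) · (xy²) by multiplying left to right and reducing via the relations at each step:
  (xy¹⁰) · x = x²y¹⁰
  (x²y¹⁰) · y² = x²y

Answer: x²y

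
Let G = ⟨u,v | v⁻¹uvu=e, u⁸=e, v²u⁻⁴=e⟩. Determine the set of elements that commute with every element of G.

An element z ∈ Z(G) iff z commutes with every generator.
For example u⁴ is central: (u⁴)·u = u⁵ = u·(u⁴); (u⁴)·v = v⁻¹ = v·(u⁴).
Whereas u ∉ Z(G) since u·v = uv ≠ u³v⁻¹ = v·u.
Checking each of the 16 elements this way gives Z(G) = {e, u⁴}, of order 2.

Answer: {e, u⁴}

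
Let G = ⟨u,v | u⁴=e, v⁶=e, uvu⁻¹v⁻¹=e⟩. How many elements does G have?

Enumerate words in the generators, reducing via the relations: the distinct elements are
  {e, u, v, uv, u², u³, v², v³, v⁴, v⁵, uv², uv³, uv⁴, uv⁵, u²v, u³v, u²v², u²v³, u²v⁴, u²v⁵, u³v², u³v³, u³v⁴, u³v⁵}.
No further products give new elements, so |G| = 24.

Answer: 24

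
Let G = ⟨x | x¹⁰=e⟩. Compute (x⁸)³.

Compute successive powers of (x⁸), reducing at each step:
  (x⁸)²: (x⁸) · x⁸ = x⁶
  (x⁸)³: (x⁶) · x⁸ = x⁴

Answer: x⁴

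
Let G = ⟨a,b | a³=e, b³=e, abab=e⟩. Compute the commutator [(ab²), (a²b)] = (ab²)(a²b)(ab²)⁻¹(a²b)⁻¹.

[(ab²), (a²b)] = (ab²)·(a²b)·(ab²)⁻¹·(a²b)⁻¹.
  (ab²) · (a²b) = a²b²
  (a²b²) · (ba²) = a
  a · (b²a) = ab²a

Answer: ab²a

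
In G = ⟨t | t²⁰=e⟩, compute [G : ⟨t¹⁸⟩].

First find ord(t¹⁸) by computing successive powers:
  (t¹⁸)¹ = t¹⁸, (t¹⁸)² = t¹⁶, (t¹⁸)³ = t¹⁴, (t¹⁸)⁴ = t¹², (t¹⁸)⁵ = t¹⁰, (t¹⁸)⁶ = t⁸, (t¹⁸)⁷ = t⁶, (t¹⁸)⁸ = t⁴, (t¹⁸)⁹ = t², (t¹⁸)¹⁰ = e.
So |⟨t¹⁸⟩| = ord(t¹⁸) = 10. With |G| = 20, by Lagrange [G : ⟨t¹⁸⟩] = 20/10 = 2.

Answer: 2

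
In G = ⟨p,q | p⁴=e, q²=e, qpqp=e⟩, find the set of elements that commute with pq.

⟨pq⟩ ⊆ C_G(pq) since powers of pq commute with pq; so |C_G(pq)| ≥ |⟨pq⟩| = 2.
By orbit–stabilizer, |C_G(pq)| = |G| / |conj. class of pq| = 8 / 2 = 4.
The 4 elements commuting with pq are {e, p², p³q, pq}.

Answer: {e, p², p³q, pq}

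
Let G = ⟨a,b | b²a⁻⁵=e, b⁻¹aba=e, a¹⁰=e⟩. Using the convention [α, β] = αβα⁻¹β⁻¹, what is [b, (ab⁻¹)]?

[b, (ab⁻¹)] = b·(ab⁻¹)·b⁻¹·(ab⁻¹)⁻¹.
  b · (ab⁻¹) = a⁹
  (a⁹) · (b⁻¹) = a⁴b
  (a⁴b) · (ab) = a⁸

Answer: a⁸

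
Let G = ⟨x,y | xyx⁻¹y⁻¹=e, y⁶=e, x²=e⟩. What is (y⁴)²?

Compute successive powers of (y⁴), reducing at each step:
  (y⁴)²: (y⁴) · y⁴ = y²

Answer: y²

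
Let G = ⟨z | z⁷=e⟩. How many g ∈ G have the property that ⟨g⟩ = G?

G is cyclic of order 7. An element generates G iff its order is 7, and a cyclic group of order 7 has exactly φ(7) = 6 such elements.

Answer: 6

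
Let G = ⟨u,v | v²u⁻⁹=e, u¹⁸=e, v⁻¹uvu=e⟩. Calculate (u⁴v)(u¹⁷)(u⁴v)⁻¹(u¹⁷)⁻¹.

[(u⁴v), (u¹⁷)] = (u⁴v)·(u¹⁷)·(u⁴v)⁻¹·(u¹⁷)⁻¹.
  (u⁴v) · (u¹⁷) = u⁵v
  (u⁵v) · (u⁴v⁻¹) = u
  u · u = u²

Answer: u²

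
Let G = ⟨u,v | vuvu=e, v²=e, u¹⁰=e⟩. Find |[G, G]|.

G' = [G, G] is generated by all commutators. The generator-pair commutators are: [u, v] = u².
The subgroup they normally generate is {e, u², u⁴, u⁶, u⁸}, of order 5.
Check: |G/G'| = 20/5 = 4 is the order of the abelianisation.

Answer: 5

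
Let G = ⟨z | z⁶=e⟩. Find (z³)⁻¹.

The order of (z³) is 2 (smallest k with (z³)ᵏ = e), so (z³)⁻¹ = (z³)¹ = z³.
Check: (z³) · (z³) → (z³) · z³ = e, giving e as required.

Answer: z³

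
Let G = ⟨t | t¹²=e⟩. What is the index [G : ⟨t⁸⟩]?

First find ord(t⁸) by computing successive powers:
  (t⁸)¹ = t⁸, (t⁸)² = t⁴, (t⁸)³ = e.
So |⟨t⁸⟩| = ord(t⁸) = 3. With |G| = 12, by Lagrange [G : ⟨t⁸⟩] = 12/3 = 4.

Answer: 4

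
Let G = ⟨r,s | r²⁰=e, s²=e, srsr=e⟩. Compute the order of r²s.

Compute successive powers until reaching e:
  (r²s)¹ = r²s, (r²s)² = e.
The smallest positive k with (r²s)ᵏ = e is 2.

Answer: 2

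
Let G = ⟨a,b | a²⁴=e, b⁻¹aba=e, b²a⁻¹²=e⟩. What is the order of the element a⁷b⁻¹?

Compute successive powers until reaching e:
  (a⁷b⁻¹)¹ = a⁷b⁻¹, (a⁷b⁻¹)² = a¹², (a⁷b⁻¹)³ = a⁷b, (a⁷b⁻¹)⁴ = e.
The smallest positive k with (a⁷b⁻¹)ᵏ = e is 4.

Answer: 4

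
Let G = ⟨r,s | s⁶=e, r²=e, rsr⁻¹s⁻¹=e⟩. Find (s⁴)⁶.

Compute successive powers of (s⁴), reducing at each step:
  (s⁴)²: (s⁴) · s⁴ = s²
  (s⁴)³: (s²) · s⁴ = e
  (s⁴)⁴: e · s⁴ = s⁴
  (s⁴)⁵: (s⁴) · s⁴ = s²
  (s⁴)⁶: (s²) · s⁴ = e

Answer: e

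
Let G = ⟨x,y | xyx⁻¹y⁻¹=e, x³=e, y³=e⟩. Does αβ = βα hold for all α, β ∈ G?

Each pair of generators commutes: x·y = xy = y·x. Since the generators pairwise commute, every element of G commutes with every other, so G is abelian.

Answer: Yes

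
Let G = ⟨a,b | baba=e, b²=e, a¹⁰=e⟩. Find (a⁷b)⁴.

Compute successive powers of (a⁷b), reducing at each step:
  (a⁷b)²: (a⁷b) · a⁷ = b;   b · b = e
  (a⁷b)³: e · a⁷ = a⁷;   (a⁷) · b = a⁷b
  (a⁷b)⁴: (a⁷b) · a⁷ = b;   b · b = e

Answer: e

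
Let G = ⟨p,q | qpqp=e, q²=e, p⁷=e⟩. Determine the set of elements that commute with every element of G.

An element z ∈ Z(G) iff z commutes with every generator.
For example e is central: e·p = p = p·e; e·q = q = q·e.
Whereas p ∉ Z(G) since p·q = pq ≠ p⁶q = q·p.
Checking each of the 14 elements this way gives Z(G) = {e}, of order 1.

Answer: {e}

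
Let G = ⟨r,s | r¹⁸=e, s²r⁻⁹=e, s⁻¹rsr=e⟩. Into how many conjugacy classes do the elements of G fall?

The conjugacy classes (representative and size) are:
  [e] (size 1), [r¹⁷] (size 2), [r¹⁶] (size 2), [r³] (size 2), [r¹⁴] (size 2), [r¹³] (size 2), [r¹²] (size 2), [r¹¹] (size 2), [r¹⁰] (size 2), [r⁹] (size 1), [r⁸s] (size 9), [rs] (size 9).
Class equation: 1 + 2 + 2 + 2 + 2 + 2 + 2 + 2 + 2 + 1 + 9 + 9 = 36 = |G|. So G has 12 conjugacy classes.

Answer: 12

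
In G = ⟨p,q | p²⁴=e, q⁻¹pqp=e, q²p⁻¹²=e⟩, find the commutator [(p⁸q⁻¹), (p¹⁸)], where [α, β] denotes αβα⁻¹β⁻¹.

[(p⁸q⁻¹), (p¹⁸)] = (p⁸q⁻¹)·(p¹⁸)·(p⁸q⁻¹)⁻¹·(p¹⁸)⁻¹.
  (p⁸q⁻¹) · (p¹⁸) = p²q
  (p²q) · (p⁸q) = p⁶
  (p⁶) · (p⁶) = p¹²

Answer: p¹²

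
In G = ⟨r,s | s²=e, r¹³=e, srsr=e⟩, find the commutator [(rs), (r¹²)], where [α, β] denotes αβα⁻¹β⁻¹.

[(rs), (r¹²)] = (rs)·(r¹²)·(rs)⁻¹·(r¹²)⁻¹.
  (rs) · (r¹²) = r²s
  (r²s) · (rs) = r
  r · r = r²

Answer: r²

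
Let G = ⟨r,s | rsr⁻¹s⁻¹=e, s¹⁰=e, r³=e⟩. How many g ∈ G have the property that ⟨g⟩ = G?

G is cyclic of order 30. An element generates G iff its order is 30, and a cyclic group of order 30 has exactly φ(30) = 8 such elements.

Answer: 8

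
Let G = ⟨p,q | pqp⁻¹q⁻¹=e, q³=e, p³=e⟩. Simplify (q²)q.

Compute (q²) · q by multiplying left to right and reducing via the relations at each step:
  (q²) · q = e

Answer: e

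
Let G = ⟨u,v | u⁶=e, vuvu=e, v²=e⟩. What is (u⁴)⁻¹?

The order of (u⁴) is 3 (smallest k with (u⁴)ᵏ = e), so (u⁴)⁻¹ = (u⁴)² = u².
Check: (u⁴) · (u²) → (u⁴) · u² = e, giving e as required.

Answer: u²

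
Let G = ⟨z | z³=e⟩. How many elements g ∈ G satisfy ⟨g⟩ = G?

G is cyclic of order 3. An element generates G iff its order is 3, and a cyclic group of order 3 has exactly φ(3) = 2 such elements.

Answer: 2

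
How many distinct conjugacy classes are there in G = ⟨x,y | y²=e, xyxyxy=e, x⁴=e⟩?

The conjugacy classes (representative and size) are:
  [e] (size 1), [x³] (size 6), [x²yx²y] (size 3), [xyx³] (size 6), [yx³] (size 8).
Class equation: 1 + 6 + 3 + 6 + 8 = 24 = |G|. So G has 5 conjugacy classes.

Answer: 5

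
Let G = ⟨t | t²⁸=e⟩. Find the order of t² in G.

Compute successive powers until reaching e:
  (t²)¹ = t², (t²)² = t⁴, (t²)³ = t⁶, (t²)⁴ = t⁸, (t²)⁵ = t¹⁰, (t²)⁶ = t¹², (t²)⁷ = t¹⁴, (t²)⁸ = t¹⁶, (t²)⁹ = t¹⁸, (t²)¹⁰ = t²⁰, (t²)¹¹ = t²², (t²)¹² = t²⁴, (t²)¹³ = t²⁶, (t²)¹⁴ = e.
The smallest positive k with (t²)ᵏ = e is 14.

Answer: 14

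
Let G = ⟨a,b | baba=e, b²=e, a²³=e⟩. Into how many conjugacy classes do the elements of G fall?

The conjugacy classes (representative and size) are:
  [e] (size 1), [a] (size 2), [a²¹] (size 2), [a²⁰] (size 2), [a⁴] (size 2), [a¹⁸] (size 2), [a⁶] (size 2), [a¹⁶] (size 2), [a⁸] (size 2), [a⁹] (size 2), [a¹⁰] (size 2), [a¹²] (size 2), [a¹⁸b] (size 23).
Class equation: 1 + 2 + 2 + 2 + 2 + 2 + 2 + 2 + 2 + 2 + 2 + 2 + 23 = 46 = |G|. So G has 13 conjugacy classes.

Answer: 13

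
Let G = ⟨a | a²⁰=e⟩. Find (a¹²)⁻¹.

The order of (a¹²) is 5 (smallest k with (a¹²)ᵏ = e), so (a¹²)⁻¹ = (a¹²)⁴ = a⁸.
Check: (a¹²) · (a⁸) → (a¹²) · a⁸ = e, giving e as required.

Answer: a⁸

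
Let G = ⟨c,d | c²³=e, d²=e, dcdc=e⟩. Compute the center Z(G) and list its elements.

An element z ∈ Z(G) iff z commutes with every generator.
For example e is central: e·c = c = c·e; e·d = d = d·e.
Whereas c ∉ Z(G) since c·d = cd ≠ c²²d = d·c.
Checking each of the 46 elements this way gives Z(G) = {e}, of order 1.

Answer: {e}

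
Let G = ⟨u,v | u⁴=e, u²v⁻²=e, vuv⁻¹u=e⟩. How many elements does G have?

Enumerate words in the generators, reducing via the relations: the distinct elements are
  {e, u, v, uv, u², u³, v⁻¹, uv⁻¹}.
No further products give new elements, so |G| = 8.

Answer: 8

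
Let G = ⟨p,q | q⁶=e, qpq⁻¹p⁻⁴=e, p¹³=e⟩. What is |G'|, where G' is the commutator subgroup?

G' = [G, G] is generated by all commutators. The generator-pair commutators are: [p, q] = p¹⁰.
The subgroup they normally generate is {e, p, p², p³, p⁴, p⁵, p⁶, p⁷, p⁸, p⁹, p¹⁰, p¹¹, p¹²}, of order 13.
Check: |G/G'| = 78/13 = 6 is the order of the abelianisation.

Answer: 13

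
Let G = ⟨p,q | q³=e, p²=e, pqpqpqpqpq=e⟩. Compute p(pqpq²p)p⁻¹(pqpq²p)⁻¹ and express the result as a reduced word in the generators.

[p, (pqpq²p)] = p·(pqpq²p)·p⁻¹·(pqpq²p)⁻¹.
  p · (pqpq²p) = qpq²p
  (qpq²p) · p = qpq²
  (qpq²) · (pqpq²p) = qpq²pqpq²p

Answer: qpq²pqpq²p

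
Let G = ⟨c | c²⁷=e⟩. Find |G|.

G is generated by a single element, so G is cyclic. The relator gives c²⁷ = e and no smaller power is forced to be e, so the 27 powers {c, e, c², c³, c⁴, c⁵, c⁶, c⁷, c⁸, c⁹, c²², c²³, c²¹, c²⁰, c²⁴, c²⁵, c²⁶, c¹², c¹³, c¹¹, c¹⁰, c¹⁴, c¹⁵, c¹⁶, c¹⁷, c¹⁸, c¹⁹} are distinct. Hence |G| = 27.

Answer: 27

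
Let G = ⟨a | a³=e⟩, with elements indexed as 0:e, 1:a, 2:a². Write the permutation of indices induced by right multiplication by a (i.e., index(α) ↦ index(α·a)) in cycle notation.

(0 1 2)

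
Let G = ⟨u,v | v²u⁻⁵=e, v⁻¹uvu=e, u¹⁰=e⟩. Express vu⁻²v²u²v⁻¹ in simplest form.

Multiply left to right, reducing at each step:
  v · u⁻² = u²v
  (u²v) · v² = u²v⁻¹
  (u²v⁻¹) · u² = v⁻¹
  (v⁻¹) · v⁻¹ = u⁵

Answer: u⁵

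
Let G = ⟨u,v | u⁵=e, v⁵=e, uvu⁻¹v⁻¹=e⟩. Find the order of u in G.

Compute successive powers until reaching e:
  u¹ = u, u² = u², u³ = u³, u⁴ = u⁴, u⁵ = e.
The smallest positive k with uᵏ = e is 5.

Answer: 5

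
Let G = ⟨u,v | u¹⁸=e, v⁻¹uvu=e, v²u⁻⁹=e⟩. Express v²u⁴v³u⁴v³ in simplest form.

Multiply left to right, reducing at each step:
  (u⁹) · u⁴ = u¹³
  (u¹³) · v³ = u⁴v
  (u⁴v) · u⁴ = v
  v · v³ = e

Answer: e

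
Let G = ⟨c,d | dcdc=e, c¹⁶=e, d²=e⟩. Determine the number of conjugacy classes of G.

The conjugacy classes (representative and size) are:
  [e] (size 1), [c¹⁵] (size 2), [c²] (size 2), [c³] (size 2), [c¹²] (size 2), [c⁵] (size 2), [c⁶] (size 2), [c⁷] (size 2), [c⁸] (size 1), [c²d] (size 8), [c¹⁵d] (size 8).
Class equation: 1 + 2 + 2 + 2 + 2 + 2 + 2 + 2 + 1 + 8 + 8 = 32 = |G|. So G has 11 conjugacy classes.

Answer: 11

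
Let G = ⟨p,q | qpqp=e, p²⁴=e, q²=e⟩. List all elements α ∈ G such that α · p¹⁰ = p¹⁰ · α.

⟨p¹⁰⟩ ⊆ C_G(p¹⁰) since powers of p¹⁰ commute with p¹⁰; so |C_G(p¹⁰)| ≥ |⟨p¹⁰⟩| = 12.
By orbit–stabilizer, |C_G(p¹⁰)| = |G| / |conj. class of p¹⁰| = 48 / 2 = 24.
The 24 elements commuting with p¹⁰ are {e, p, p², p³, p⁴, p⁵, p⁶, p⁷, p⁸, p⁹, p¹⁰, p¹¹, p¹², p¹³, p¹⁴, p¹⁵, p¹⁶, p¹⁷, p¹⁸, p¹⁹, p²⁰, p²¹, p²², p²³}.

Answer: {e, p, p², p³, p⁴, p⁵, p⁶, p⁷, p⁸, p⁹, p¹⁰, p¹¹, p¹², p¹³, p¹⁴, p¹⁵, p¹⁶, p¹⁷, p¹⁸, p¹⁹, p²⁰, p²¹, p²², p²³}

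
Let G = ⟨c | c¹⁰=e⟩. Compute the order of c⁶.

Compute successive powers until reaching e:
  (c⁶)¹ = c⁶, (c⁶)² = c², (c⁶)³ = c⁸, (c⁶)⁴ = c⁴, (c⁶)⁵ = e.
The smallest positive k with (c⁶)ᵏ = e is 5.

Answer: 5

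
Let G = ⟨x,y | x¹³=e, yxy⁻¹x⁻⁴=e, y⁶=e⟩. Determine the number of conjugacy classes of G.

The conjugacy classes (representative and size) are:
  [e] (size 1), [x⁴] (size 6), [x¹¹] (size 6), [x⁷y] (size 13), [x⁸y²] (size 13), [x¹²y³] (size 13), [x⁵y⁴] (size 13), [x¹¹y⁵] (size 13).
Class equation: 1 + 6 + 6 + 13 + 13 + 13 + 13 + 13 = 78 = |G|. So G has 8 conjugacy classes.

Answer: 8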